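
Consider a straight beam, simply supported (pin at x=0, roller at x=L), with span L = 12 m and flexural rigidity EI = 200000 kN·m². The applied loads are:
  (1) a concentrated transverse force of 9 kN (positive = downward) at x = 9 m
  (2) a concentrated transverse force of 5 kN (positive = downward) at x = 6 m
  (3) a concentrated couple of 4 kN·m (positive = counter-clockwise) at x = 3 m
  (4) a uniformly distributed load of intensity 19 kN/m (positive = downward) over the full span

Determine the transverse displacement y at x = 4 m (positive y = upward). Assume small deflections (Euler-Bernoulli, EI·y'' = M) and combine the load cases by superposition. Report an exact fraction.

y(4) = -17161/720000 m

Load 1 — point force P=9 kN at a=9 m (b=L-a=3):
  y_1 = -Pbx(L²-b²-x²)/(6LEI)  [x≤a] = -9·3·4·(12²-3²-4²)/(6·12·200000) = -357/400000 m
Load 2 — point force P=5 kN at a=6 m (b=L-a=6):
  y_2 = -Pbx(L²-b²-x²)/(6LEI)  [x≤a] = -5·6·4·(12²-6²-4²)/(6·12·200000) = -23/30000 m
Load 3 — applied couple M₀=4 kN·m at a=3 m (b=L-a=9):
  y_3 = (M₀x³/(6L)-M₀(x-a)²/2+C₁x)/EI  [x>a] with C₁=M₀(3b²-L²)/(6L)=11/2 = (4·4³/(6·12)-4·(4-3)²/2+(11/2)·4)/200000 = 53/450000 m
Load 4 — uniform load w=19 kN/m over full span:
  y_4 = -wx(L³-2Lx²+x³)/(24EI) = -19·4·(12³-2·12·4²+4³)/(24·200000) = -209/9375 m
Superposition: y = Σ y_i = -17161/720000 m ≈ -0.023835 m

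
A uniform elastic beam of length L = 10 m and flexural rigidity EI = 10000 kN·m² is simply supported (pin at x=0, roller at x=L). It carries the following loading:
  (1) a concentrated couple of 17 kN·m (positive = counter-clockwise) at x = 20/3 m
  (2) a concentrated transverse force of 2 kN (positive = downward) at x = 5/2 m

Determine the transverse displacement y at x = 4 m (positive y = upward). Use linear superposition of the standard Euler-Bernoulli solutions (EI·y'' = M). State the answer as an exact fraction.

y(4) = -31067/3600000 m

Load 1 — applied couple M₀=17 kN·m at a=20/3 m (b=L-a=10/3):
  y_1 = (M₀x³/(6L)+C₁x)/EI  [x≤a] with C₁=M₀(3b²-L²)/(6L)=-170/9 = (17·4³/(6·10)+(-170/9)·4)/10000 = -323/56250 m
Load 2 — point force P=2 kN at a=5/2 m (b=L-a=15/2):
  y_2 = -Pa(L-x)(2Lx-a²-x²)/(6LEI)  [x>a] = -2·(5/2)·(10-4)·(2·10·4-(5/2)²-4²)/(6·10·10000) = -231/80000 m
Superposition: y = Σ y_i = -31067/3600000 m ≈ -0.008630 m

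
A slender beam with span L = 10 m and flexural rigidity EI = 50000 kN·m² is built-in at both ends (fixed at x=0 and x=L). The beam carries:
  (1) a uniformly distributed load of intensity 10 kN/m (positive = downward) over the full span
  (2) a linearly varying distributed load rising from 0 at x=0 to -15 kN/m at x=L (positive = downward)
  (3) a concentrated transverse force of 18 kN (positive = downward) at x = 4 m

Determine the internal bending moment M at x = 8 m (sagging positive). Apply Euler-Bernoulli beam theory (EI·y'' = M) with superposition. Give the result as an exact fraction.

M(8) = -3728/375 kN·m

Load 1 — uniform load w=10 kN/m over full span:
  M_1 = wLx/2 - wL²/12 - wx²/2 = 10·10·8/2 - 10·10²/12 - 10·8²/2 = -10/3 kN·m
Load 2 — triangular load w₀=-15 kN/m (0→w₀ over full span):
  M_2 = 3w₀Lx/20 - w₀L²/30 - w₀x³/(6L) = 3·(-15)·10·8/20 - (-15)·10²/30 - (-15)·8³/(6·10) = -2 kN·m
Load 3 — point force P=18 kN at a=4 m (b=L-a=6):
  M_3 = Pa²(a+3b)(L-x)/L³ - Pa²b/L²  [x>a] = 18·4²·(4+3·6)·(10-8)/10³ - 18·4²·6/10² = -576/125 kN·m
Superposition: M = Σ M_i = -3728/375 kN·m ≈ -9.941333 kN·m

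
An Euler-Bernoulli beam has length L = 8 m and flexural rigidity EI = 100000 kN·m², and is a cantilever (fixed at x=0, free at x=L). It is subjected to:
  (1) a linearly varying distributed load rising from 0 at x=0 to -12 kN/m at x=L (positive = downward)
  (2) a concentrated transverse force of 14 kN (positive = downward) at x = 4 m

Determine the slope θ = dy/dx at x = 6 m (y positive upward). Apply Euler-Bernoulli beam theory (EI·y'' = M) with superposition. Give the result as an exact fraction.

Load 1 — triangular load w₀=-12 kN/m (0→w₀ over full span):
  θ_1 = (w₀Lx²/4-w₀L²x/3-w₀x⁴/(24L))/EI = ((-12)·8·6²/4-(-12)·8²·6/3-(-12)·6⁴/(24·8))/100000 = 753/100000 rad
Load 2 — point force P=14 kN at a=4 m (b=L-a=4):
  θ_2 = -Pa²/(2EI)  [x>a] = -14·4²/(2·100000) = -7/6250 rad
Superposition: θ = Σ θ_i = 641/100000 rad ≈ 0.006410 rad

θ(6) = 641/100000 rad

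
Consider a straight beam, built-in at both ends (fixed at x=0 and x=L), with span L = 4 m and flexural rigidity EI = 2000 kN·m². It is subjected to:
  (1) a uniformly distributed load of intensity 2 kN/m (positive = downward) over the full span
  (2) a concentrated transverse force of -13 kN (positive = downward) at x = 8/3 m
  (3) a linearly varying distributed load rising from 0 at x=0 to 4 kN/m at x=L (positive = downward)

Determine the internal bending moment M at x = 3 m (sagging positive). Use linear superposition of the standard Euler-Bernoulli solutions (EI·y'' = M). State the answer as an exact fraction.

Load 1 — uniform load w=2 kN/m over full span:
  M_1 = wLx/2 - wL²/12 - wx²/2 = 2·4·3/2 - 2·4²/12 - 2·3²/2 = 1/3 kN·m
Load 2 — point force P=-13 kN at a=8/3 m (b=L-a=4/3):
  M_2 = Pa²(a+3b)(L-x)/L³ - Pa²b/L²  [x>a] = (-13)·(8/3)²·((8/3)+3·(4/3))·(4-3)/4³ - (-13)·(8/3)²·(4/3)/4² = -52/27 kN·m
Load 3 — triangular load w₀=4 kN/m (0→w₀ over full span):
  M_3 = 3w₀Lx/20 - w₀L²/30 - w₀x³/(6L) = 3·4·4·3/20 - 4·4²/30 - 4·3³/(6·4) = 17/30 kN·m
Superposition: M = Σ M_i = -277/270 kN·m ≈ -1.025926 kN·m

M(3) = -277/270 kN·m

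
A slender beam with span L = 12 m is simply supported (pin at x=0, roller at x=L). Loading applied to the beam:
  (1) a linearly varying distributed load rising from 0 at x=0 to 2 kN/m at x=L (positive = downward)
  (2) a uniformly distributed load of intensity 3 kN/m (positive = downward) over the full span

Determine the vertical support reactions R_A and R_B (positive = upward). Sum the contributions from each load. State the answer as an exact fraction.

R_A = 22 kN, R_B = 26 kN

Load 1 — triangular load w₀=2 kN/m (0→w₀ over full span):
  R_A = w₀L/6 = 2·12/6 = 4 kN
  R_B = w₀L/3 = 2·12/3 = 8 kN
Load 2 — uniform load w=3 kN/m over full span:
  R_A = wL/2 = 3·12/2 = 18 kN
  R_B = wL/2 = 3·12/2 = 18 kN
Superposition: R_A = 22 kN, R_B = 26 kN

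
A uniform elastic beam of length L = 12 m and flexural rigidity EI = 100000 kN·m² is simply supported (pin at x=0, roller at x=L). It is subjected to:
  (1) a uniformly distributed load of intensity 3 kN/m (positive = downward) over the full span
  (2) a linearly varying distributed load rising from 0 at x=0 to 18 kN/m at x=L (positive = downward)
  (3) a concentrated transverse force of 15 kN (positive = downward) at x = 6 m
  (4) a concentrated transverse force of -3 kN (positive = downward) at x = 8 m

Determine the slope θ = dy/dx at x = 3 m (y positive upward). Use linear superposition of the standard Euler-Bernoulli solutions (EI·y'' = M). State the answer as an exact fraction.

θ(3) = -163387/24000000 rad

Load 1 — uniform load w=3 kN/m over full span:
  θ_1 = -w(L³-6Lx²+4x³)/(24EI) = -3·(12³-6·12·3²+4·3³)/(24·100000) = -297/200000 rad
Load 2 — triangular load w₀=18 kN/m (0→w₀ over full span):
  θ_2 = -w₀(7L⁴-30L²x²+15x⁴)/(360LEI) = -18·(7·12⁴-30·12²·3²+15·3⁴)/(360·12·100000) = -35829/8000000 rad
Load 3 — point force P=15 kN at a=6 m (b=L-a=6):
  θ_3 = -Pb(L²-b²-3x²)/(6LEI)  [x≤a] = -15·6·(12²-6²-3·3²)/(6·12·100000) = -81/80000 rad
Load 4 — point force P=-3 kN at a=8 m (b=L-a=4):
  θ_4 = -Pb(L²-b²-3x²)/(6LEI)  [x≤a] = -(-3)·4·(12²-4²-3·3²)/(6·12·100000) = 101/600000 rad
Superposition: θ = Σ θ_i = -163387/24000000 rad ≈ -0.006808 rad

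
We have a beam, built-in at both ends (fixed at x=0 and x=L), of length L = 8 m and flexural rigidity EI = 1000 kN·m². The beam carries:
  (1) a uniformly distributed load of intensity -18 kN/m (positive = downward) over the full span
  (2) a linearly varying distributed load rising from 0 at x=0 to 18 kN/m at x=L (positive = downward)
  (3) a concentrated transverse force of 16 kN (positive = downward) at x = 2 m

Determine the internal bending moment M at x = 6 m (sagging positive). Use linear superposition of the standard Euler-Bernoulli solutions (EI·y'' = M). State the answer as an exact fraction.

M(6) = -14/5 kN·m

Load 1 — uniform load w=-18 kN/m over full span:
  M_1 = wLx/2 - wL²/12 - wx²/2 = (-18)·8·6/2 - (-18)·8²/12 - (-18)·6²/2 = -12 kN·m
Load 2 — triangular load w₀=18 kN/m (0→w₀ over full span):
  M_2 = 3w₀Lx/20 - w₀L²/30 - w₀x³/(6L) = 3·18·8·6/20 - 18·8²/30 - 18·6³/(6·8) = 51/5 kN·m
Load 3 — point force P=16 kN at a=2 m (b=L-a=6):
  M_3 = Pa²(a+3b)(L-x)/L³ - Pa²b/L²  [x>a] = 16·2²·(2+3·6)·(8-6)/8³ - 16·2²·6/8² = -1 kN·m
Superposition: M = Σ M_i = -14/5 kN·m ≈ -2.800000 kN·m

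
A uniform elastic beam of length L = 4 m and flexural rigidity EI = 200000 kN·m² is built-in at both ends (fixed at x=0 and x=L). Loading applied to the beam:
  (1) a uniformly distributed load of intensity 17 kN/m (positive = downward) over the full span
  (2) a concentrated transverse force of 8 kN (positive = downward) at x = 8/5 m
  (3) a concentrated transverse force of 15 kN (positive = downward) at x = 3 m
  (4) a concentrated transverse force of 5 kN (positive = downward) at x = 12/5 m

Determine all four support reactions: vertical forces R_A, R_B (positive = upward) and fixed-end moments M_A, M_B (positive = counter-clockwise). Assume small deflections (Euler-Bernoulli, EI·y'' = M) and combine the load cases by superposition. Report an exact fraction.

R_A = 173151/4000 kN, M_A = 192043/6000 kN·m, R_B = 210849/4000 kN, M_B = -222337/6000 kN·m

Load 1 — uniform load w=17 kN/m over full span:
  R_A = wL/2 = 17·4/2 = 34 kN
  M_A = wL²/12 = 17·4²/12 = 68/3 kN·m
  R_B = wL/2 = 17·4/2 = 34 kN
  M_B = -wL²/12 = -17·4²/12 = -68/3 kN·m
Load 2 — point force P=8 kN at a=8/5 m (b=L-a=12/5):
  R_A = Pb²(3a+b)/L³ = 8·(12/5)²·(3·(8/5)+(12/5))/4³ = 648/125 kN
  M_A = Pab²/L² = 8·(8/5)·(12/5)²/4² = 576/125 kN·m
  R_B = Pa²(a+3b)/L³ = 8·(8/5)²·((8/5)+3·(12/5))/4³ = 352/125 kN
  M_B = -Pa²b/L² = -8·(8/5)²·(12/5)/4² = -384/125 kN·m
Load 3 — point force P=15 kN at a=3 m (b=L-a=1):
  R_A = Pb²(3a+b)/L³ = 15·1²·(3·3+1)/4³ = 75/32 kN
  M_A = Pab²/L² = 15·3·1²/4² = 45/16 kN·m
  R_B = Pa²(a+3b)/L³ = 15·3²·(3+3·1)/4³ = 405/32 kN
  M_B = -Pa²b/L² = -15·3²·1/4² = -135/16 kN·m
Load 4 — point force P=5 kN at a=12/5 m (b=L-a=8/5):
  R_A = Pb²(3a+b)/L³ = 5·(8/5)²·(3·(12/5)+(8/5))/4³ = 44/25 kN
  M_A = Pab²/L² = 5·(12/5)·(8/5)²/4² = 48/25 kN·m
  R_B = Pa²(a+3b)/L³ = 5·(12/5)²·((12/5)+3·(8/5))/4³ = 81/25 kN
  M_B = -Pa²b/L² = -5·(12/5)²·(8/5)/4² = -72/25 kN·m
Superposition: R_A = 173151/4000 kN, M_A = 192043/6000 kN·m, R_B = 210849/4000 kN, M_B = -222337/6000 kN·m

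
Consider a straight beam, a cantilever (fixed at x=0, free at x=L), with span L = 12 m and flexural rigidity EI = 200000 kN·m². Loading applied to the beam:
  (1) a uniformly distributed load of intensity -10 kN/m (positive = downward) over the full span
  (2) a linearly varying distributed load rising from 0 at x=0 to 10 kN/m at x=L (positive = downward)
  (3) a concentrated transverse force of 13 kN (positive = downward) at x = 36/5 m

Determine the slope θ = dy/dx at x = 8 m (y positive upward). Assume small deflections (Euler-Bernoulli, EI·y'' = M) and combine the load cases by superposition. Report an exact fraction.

Load 1 — uniform load w=-10 kN/m over full span:
  θ_1 = -wx(x²-3Lx+3L²)/(6EI) = -(-10)·8·(8²-3·12·8+3·12²)/(6·200000) = 26/1875 rad
Load 2 — triangular load w₀=10 kN/m (0→w₀ over full span):
  θ_2 = (w₀Lx²/4-w₀L²x/3-w₀x⁴/(24L))/EI = (10·12·8²/4-10·12²·8/3-10·8⁴/(24·12))/200000 = -58/5625 rad
Load 3 — point force P=13 kN at a=36/5 m (b=L-a=24/5):
  θ_3 = -Pa²/(2EI)  [x>a] = -13·(36/5)²/(2·200000) = -1053/625000 rad
Superposition: θ = Σ θ_i = 10523/5625000 rad ≈ 0.001871 rad

θ(8) = 10523/5625000 rad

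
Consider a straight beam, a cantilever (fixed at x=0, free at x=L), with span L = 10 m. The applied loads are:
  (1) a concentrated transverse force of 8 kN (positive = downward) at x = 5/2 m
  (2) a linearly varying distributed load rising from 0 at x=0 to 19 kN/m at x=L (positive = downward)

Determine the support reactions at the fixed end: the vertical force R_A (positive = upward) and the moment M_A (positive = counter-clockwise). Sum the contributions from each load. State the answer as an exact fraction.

R_A = 103 kN, M_A = 1960/3 kN·m

Load 1 — point force P=8 kN at a=5/2 m (b=L-a=15/2):
  R_A = P = 8 kN
  M_A = Pa = 8·(5/2) = 20 kN·m
Load 2 — triangular load w₀=19 kN/m (0→w₀ over full span):
  R_A = w₀L/2 = 19·10/2 = 95 kN
  M_A = w₀L²/3 = 19·10²/3 = 1900/3 kN·m
Superposition: R_A = 103 kN, M_A = 1960/3 kN·m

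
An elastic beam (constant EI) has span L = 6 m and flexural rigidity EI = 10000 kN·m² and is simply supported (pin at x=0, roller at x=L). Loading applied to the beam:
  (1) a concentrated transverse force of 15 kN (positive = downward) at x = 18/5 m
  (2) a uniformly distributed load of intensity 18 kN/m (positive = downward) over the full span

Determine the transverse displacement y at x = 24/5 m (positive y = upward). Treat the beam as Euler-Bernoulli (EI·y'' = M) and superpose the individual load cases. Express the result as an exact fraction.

Load 1 — point force P=15 kN at a=18/5 m (b=L-a=12/5):
  y_1 = -Pa(L-x)(2Lx-a²-x²)/(6LEI)  [x>a] = -15·(18/5)·(6-(24/5))·(2·6·(24/5)-(18/5)²-(24/5)²)/(6·6·10000) = -243/62500 m
Load 2 — uniform load w=18 kN/m over full span:
  y_2 = -wx(L³-2Lx²+x³)/(24EI) = -18·(24/5)·(6³-2·6·(24/5)²+(24/5)³)/(24·10000) = -7047/390625 m
Superposition: y = Σ y_i = -34263/1562500 m ≈ -0.021928 m

y(24/5) = -34263/1562500 m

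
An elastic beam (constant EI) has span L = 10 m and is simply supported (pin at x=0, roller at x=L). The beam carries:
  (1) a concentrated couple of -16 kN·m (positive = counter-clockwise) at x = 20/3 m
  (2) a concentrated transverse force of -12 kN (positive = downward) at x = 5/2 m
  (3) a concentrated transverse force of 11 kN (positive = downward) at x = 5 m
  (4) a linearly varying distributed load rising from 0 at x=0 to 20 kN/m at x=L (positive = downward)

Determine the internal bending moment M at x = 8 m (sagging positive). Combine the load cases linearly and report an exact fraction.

Load 1 — applied couple M₀=-16 kN·m at a=20/3 m (b=L-a=10/3):
  M_1 = M₀x/L - M₀  [x>a] = (-16)·8/10 - (-16) = 16/5 kN·m
Load 2 — point force P=-12 kN at a=5/2 m (b=L-a=15/2):
  M_2 = Pa(L-x)/L  [x>a] = (-12)·(5/2)·(10-8)/10 = -6 kN·m
Load 3 — point force P=11 kN at a=5 m (b=L-a=5):
  M_3 = Pa(L-x)/L  [x>a] = 11·5·(10-8)/10 = 11 kN·m
Load 4 — triangular load w₀=20 kN/m (0→w₀ over full span):
  M_4 = w₀Lx/6 - w₀x³/(6L) = 20·10·8/6 - 20·8³/(6·10) = 96 kN·m
Superposition: M = Σ M_i = 521/5 kN·m ≈ 104.200000 kN·m

M(8) = 521/5 kN·m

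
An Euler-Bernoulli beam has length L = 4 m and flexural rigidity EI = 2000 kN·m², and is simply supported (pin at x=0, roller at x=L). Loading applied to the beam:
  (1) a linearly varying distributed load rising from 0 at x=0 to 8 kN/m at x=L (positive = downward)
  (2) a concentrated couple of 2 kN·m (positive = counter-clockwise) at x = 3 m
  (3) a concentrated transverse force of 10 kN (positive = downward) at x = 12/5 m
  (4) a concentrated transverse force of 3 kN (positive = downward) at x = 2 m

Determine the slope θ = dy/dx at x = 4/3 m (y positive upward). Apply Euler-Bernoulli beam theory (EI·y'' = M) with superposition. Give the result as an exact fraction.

θ(4/3) = -320473/48600000 rad

Load 1 — triangular load w₀=8 kN/m (0→w₀ over full span):
  θ_1 = -w₀(7L⁴-30L²x²+15x⁴)/(360LEI) = -8·(7·4⁴-30·4²·(4/3)²+15·(4/3)⁴)/(360·4·2000) = -416/151875 rad
Load 2 — applied couple M₀=2 kN·m at a=3 m (b=L-a=1):
  θ_2 = (M₀x²/(2L)+C₁)/EI  [x≤a] with C₁=M₀(3b²-L²)/(6L)=-13/12 = (2·(4/3)²/(2·4)+(-13/12))/2000 = -23/72000 rad
Load 3 — point force P=10 kN at a=12/5 m (b=L-a=8/5):
  θ_3 = -Pb(L²-b²-3x²)/(6LEI)  [x≤a] = -10·(8/5)·(4²-(8/5)²-3·(4/3)²)/(6·4·2000) = -76/28125 rad
Load 4 — point force P=3 kN at a=2 m (b=L-a=2):
  θ_4 = -Pb(L²-b²-3x²)/(6LEI)  [x≤a] = -3·2·(4²-2²-3·(4/3)²)/(6·4·2000) = -1/1200 rad
Superposition: θ = Σ θ_i = -320473/48600000 rad ≈ -0.006594 rad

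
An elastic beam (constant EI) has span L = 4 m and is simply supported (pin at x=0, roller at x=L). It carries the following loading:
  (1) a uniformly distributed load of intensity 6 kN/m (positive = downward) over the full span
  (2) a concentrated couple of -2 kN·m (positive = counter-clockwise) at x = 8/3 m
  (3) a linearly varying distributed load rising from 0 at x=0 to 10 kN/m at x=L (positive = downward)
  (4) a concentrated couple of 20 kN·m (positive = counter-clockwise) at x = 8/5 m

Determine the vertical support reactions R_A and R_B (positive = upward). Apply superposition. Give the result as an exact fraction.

R_A = 139/6 kN, R_B = 125/6 kN

Load 1 — uniform load w=6 kN/m over full span:
  R_A = wL/2 = 6·4/2 = 12 kN
  R_B = wL/2 = 6·4/2 = 12 kN
Load 2 — applied couple M₀=-2 kN·m at a=8/3 m (b=L-a=4/3):
  R_A = M₀/L = (-2)/4 = -1/2 kN
  R_B = -M₀/L = -(-2)/4 = 1/2 kN
Load 3 — triangular load w₀=10 kN/m (0→w₀ over full span):
  R_A = w₀L/6 = 10·4/6 = 20/3 kN
  R_B = w₀L/3 = 10·4/3 = 40/3 kN
Load 4 — applied couple M₀=20 kN·m at a=8/5 m (b=L-a=12/5):
  R_A = M₀/L = 20/4 = 5 kN
  R_B = -M₀/L = -20/4 = -5 kN
Superposition: R_A = 139/6 kN, R_B = 125/6 kN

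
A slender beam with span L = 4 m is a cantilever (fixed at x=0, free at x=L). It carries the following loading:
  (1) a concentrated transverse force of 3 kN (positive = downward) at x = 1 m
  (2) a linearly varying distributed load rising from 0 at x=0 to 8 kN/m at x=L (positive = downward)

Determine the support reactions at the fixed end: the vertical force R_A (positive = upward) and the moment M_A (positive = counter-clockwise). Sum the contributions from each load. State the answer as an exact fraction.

R_A = 19 kN, M_A = 137/3 kN·m

Load 1 — point force P=3 kN at a=1 m (b=L-a=3):
  R_A = P = 3 kN
  M_A = Pa = 3·1 = 3 kN·m
Load 2 — triangular load w₀=8 kN/m (0→w₀ over full span):
  R_A = w₀L/2 = 8·4/2 = 16 kN
  M_A = w₀L²/3 = 8·4²/3 = 128/3 kN·m
Superposition: R_A = 19 kN, M_A = 137/3 kN·m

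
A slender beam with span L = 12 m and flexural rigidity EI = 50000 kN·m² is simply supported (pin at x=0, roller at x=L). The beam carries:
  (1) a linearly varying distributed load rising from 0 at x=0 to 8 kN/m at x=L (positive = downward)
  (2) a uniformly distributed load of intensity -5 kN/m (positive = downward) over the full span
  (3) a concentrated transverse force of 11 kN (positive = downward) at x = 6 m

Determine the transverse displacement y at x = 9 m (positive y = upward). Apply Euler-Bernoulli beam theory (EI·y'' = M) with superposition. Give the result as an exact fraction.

Load 1 — triangular load w₀=8 kN/m (0→w₀ over full span):
  y_1 = -w₀x(7L⁴-10L²x²+3x⁴)/(360LEI) = -8·9·(7·12⁴-10·12²·9²+3·9⁴)/(360·12·50000) = -3213/200000 m
Load 2 — uniform load w=-5 kN/m over full span:
  y_2 = -wx(L³-2Lx²+x³)/(24EI) = -(-5)·9·(12³-2·12·9²+9³)/(24·50000) = 1539/80000 m
Load 3 — point force P=11 kN at a=6 m (b=L-a=6):
  y_3 = -Pa(L-x)(2Lx-a²-x²)/(6LEI)  [x>a] = -11·6·(12-9)·(2·12·9-6²-9²)/(6·12·50000) = -1089/200000 m
Superposition: y = Σ y_i = -909/400000 m ≈ -0.002273 m

y(9) = -909/400000 m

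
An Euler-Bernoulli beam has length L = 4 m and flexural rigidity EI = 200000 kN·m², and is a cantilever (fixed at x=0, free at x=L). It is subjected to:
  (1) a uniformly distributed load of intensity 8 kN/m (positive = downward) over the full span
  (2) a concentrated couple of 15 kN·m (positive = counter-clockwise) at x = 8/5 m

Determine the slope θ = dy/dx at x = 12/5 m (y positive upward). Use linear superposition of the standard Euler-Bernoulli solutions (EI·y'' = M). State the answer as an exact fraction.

Load 1 — uniform load w=8 kN/m over full span:
  θ_1 = -wx(x²-3Lx+3L²)/(6EI) = -8·(12/5)·((12/5)²-3·4·(12/5)+3·4²)/(6·200000) = -156/390625 rad
Load 2 — applied couple M₀=15 kN·m at a=8/5 m (b=L-a=12/5):
  θ_2 = M₀a/EI  [x>a] = 15·(8/5)/200000 = 3/25000 rad
Superposition: θ = Σ θ_i = -873/3125000 rad ≈ -0.000279 rad

θ(12/5) = -873/3125000 rad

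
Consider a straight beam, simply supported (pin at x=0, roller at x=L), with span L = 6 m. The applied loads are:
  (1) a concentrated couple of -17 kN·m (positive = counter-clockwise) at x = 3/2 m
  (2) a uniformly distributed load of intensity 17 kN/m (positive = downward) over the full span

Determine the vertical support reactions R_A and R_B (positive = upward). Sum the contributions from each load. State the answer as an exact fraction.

R_A = 289/6 kN, R_B = 323/6 kN

Load 1 — applied couple M₀=-17 kN·m at a=3/2 m (b=L-a=9/2):
  R_A = M₀/L = (-17)/6 = -17/6 kN
  R_B = -M₀/L = -(-17)/6 = 17/6 kN
Load 2 — uniform load w=17 kN/m over full span:
  R_A = wL/2 = 17·6/2 = 51 kN
  R_B = wL/2 = 17·6/2 = 51 kN
Superposition: R_A = 289/6 kN, R_B = 323/6 kN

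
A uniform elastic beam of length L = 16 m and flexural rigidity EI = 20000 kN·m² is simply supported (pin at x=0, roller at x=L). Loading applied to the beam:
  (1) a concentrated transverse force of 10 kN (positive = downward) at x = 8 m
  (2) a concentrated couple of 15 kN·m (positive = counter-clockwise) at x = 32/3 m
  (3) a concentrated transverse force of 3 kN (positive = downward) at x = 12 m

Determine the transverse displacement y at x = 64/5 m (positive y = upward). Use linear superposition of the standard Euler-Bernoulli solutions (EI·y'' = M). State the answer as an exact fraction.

Load 1 — point force P=10 kN at a=8 m (b=L-a=8):
  y_1 = -Pa(L-x)(2Lx-a²-x²)/(6LEI)  [x>a] = -10·8·(16-(64/5))·(2·16·(64/5)-8²-(64/5)²)/(6·16·20000) = -1136/46875 m
Load 2 — applied couple M₀=15 kN·m at a=32/3 m (b=L-a=16/3):
  y_2 = (M₀x³/(6L)-M₀(x-a)²/2+C₁x)/EI  [x>a] with C₁=M₀(3b²-L²)/(6L)=-80/3 = (15·(64/5)³/(6·16)-15·((64/5)-(32/3))²/2+(-80/3)·(64/5))/20000 = -112/46875 m
Load 3 — point force P=3 kN at a=12 m (b=L-a=4):
  y_3 = -Pa(L-x)(2Lx-a²-x²)/(6LEI)  [x>a] = -3·12·(16-(64/5))·(2·16·(64/5)-12²-(64/5)²)/(6·16·20000) = -477/78125 m
Superposition: y = Σ y_i = -2557/78125 m ≈ -0.032730 m

y(64/5) = -2557/78125 m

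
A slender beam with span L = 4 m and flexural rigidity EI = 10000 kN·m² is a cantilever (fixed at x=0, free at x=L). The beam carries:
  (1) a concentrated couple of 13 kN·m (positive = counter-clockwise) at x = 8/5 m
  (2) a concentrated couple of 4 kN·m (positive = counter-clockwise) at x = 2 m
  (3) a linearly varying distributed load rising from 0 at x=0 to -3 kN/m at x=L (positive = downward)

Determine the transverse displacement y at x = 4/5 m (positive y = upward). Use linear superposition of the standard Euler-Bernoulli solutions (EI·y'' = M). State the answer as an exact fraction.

y(4/5) = 19629/19531250 m

Load 1 — applied couple M₀=13 kN·m at a=8/5 m (b=L-a=12/5):
  y_1 = M₀x²/(2EI)  [x≤a] = 13·(4/5)²/(2·10000) = 13/31250 m
Load 2 — applied couple M₀=4 kN·m at a=2 m (b=L-a=2):
  y_2 = M₀x²/(2EI)  [x≤a] = 4·(4/5)²/(2·10000) = 2/15625 m
Load 3 — triangular load w₀=-3 kN/m (0→w₀ over full span):
  y_3 = (w₀Lx³/12-w₀L²x²/6-w₀x⁵/(120L))/EI = ((-3)·4·(4/5)³/12-(-3)·4²·(4/5)²/6-(-3)·(4/5)⁵/(120·4))/10000 = 4502/9765625 m
Superposition: y = Σ y_i = 19629/19531250 m ≈ 0.001005 m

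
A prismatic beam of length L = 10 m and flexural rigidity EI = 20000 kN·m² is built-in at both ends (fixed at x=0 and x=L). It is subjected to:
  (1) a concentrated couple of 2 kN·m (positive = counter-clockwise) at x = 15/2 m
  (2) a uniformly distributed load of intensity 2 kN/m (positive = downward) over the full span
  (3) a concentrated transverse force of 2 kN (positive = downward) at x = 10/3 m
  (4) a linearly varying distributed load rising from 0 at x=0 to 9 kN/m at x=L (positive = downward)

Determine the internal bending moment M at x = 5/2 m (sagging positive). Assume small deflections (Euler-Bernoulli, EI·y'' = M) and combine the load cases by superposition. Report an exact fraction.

M(5/2) = 3601/864 kN·m

Load 1 — applied couple M₀=2 kN·m at a=15/2 m (b=L-a=5/2):
  M_1 = R_Ax - M_A  [x≤a] with R_A=9/40, M_A=5/8 = (9/40)·(5/2) - (5/8) = -1/16 kN·m
Load 2 — uniform load w=2 kN/m over full span:
  M_2 = wLx/2 - wL²/12 - wx²/2 = 2·10·(5/2)/2 - 2·10²/12 - 2·(5/2)²/2 = 25/12 kN·m
Load 3 — point force P=2 kN at a=10/3 m (b=L-a=20/3):
  M_3 = Pb²(3a+b)x/L³ - Pab²/L²  [x≤a] = 2·(20/3)²·(3·(10/3)+(20/3))·(5/2)/10³ - 2·(10/3)·(20/3)²/10² = 20/27 kN·m
Load 4 — triangular load w₀=9 kN/m (0→w₀ over full span):
  M_4 = 3w₀Lx/20 - w₀L²/30 - w₀x³/(6L) = 3·9·10·(5/2)/20 - 9·10²/30 - 9·(5/2)³/(6·10) = 45/32 kN·m
Superposition: M = Σ M_i = 3601/864 kN·m ≈ 4.167824 kN·m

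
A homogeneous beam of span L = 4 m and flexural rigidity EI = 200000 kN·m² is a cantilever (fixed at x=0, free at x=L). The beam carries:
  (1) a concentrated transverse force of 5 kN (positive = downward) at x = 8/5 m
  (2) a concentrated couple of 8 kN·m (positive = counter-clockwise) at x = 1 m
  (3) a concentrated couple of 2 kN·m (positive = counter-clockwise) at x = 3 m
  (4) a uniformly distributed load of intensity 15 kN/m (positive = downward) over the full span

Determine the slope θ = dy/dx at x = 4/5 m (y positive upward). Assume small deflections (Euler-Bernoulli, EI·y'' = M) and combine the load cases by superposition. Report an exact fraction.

Load 1 — point force P=5 kN at a=8/5 m (b=L-a=12/5):
  θ_1 = -Px(2a-x)/(2EI)  [x≤a] = -5·(4/5)·(2·(8/5)-(4/5))/(2·200000) = -3/125000 rad
Load 2 — applied couple M₀=8 kN·m at a=1 m (b=L-a=3):
  θ_2 = M₀x/EI  [x≤a] = 8·(4/5)/200000 = 1/31250 rad
Load 3 — applied couple M₀=2 kN·m at a=3 m (b=L-a=1):
  θ_3 = M₀x/EI  [x≤a] = 2·(4/5)/200000 = 1/125000 rad
Load 4 — uniform load w=15 kN/m over full span:
  θ_4 = -wx(x²-3Lx+3L²)/(6EI) = -15·(4/5)·((4/5)²-3·4·(4/5)+3·4²)/(6·200000) = -61/156250 rad
Superposition: θ = Σ θ_i = -117/312500 rad ≈ -0.000374 rad

θ(4/5) = -117/312500 rad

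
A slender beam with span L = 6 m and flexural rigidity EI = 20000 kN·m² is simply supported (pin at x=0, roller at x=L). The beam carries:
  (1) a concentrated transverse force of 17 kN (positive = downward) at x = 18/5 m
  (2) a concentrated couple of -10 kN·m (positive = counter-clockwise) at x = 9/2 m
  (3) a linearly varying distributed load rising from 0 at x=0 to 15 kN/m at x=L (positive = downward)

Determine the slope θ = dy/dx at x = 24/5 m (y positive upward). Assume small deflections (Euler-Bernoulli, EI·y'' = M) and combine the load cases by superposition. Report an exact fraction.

Load 1 — point force P=17 kN at a=18/5 m (b=L-a=12/5):
  θ_1 = -Pa(2L²-6Lx+3x²+a²)/(6LEI)  [x>a] = -17·(18/5)·(2·6²-6·6·(24/5)+3·(24/5)²+(18/5)²)/(6·6·20000) = 1989/1250000 rad
Load 2 — applied couple M₀=-10 kN·m at a=9/2 m (b=L-a=3/2):
  θ_2 = (M₀x²/(2L)-M₀(x-a)+C₁)/EI  [x>a] with C₁=M₀(3b²-L²)/(6L)=65/8 = ((-10)·(24/5)²/(2·6)-(-10)·((24/5)-(9/2))+(65/8))/20000 = -323/800000 rad
Load 3 — triangular load w₀=15 kN/m (0→w₀ over full span):
  θ_3 = -w₀(7L⁴-30L²x²+15x⁴)/(360LEI) = -15·(7·6⁴-30·6²·(24/5)²+15·(24/5)⁴)/(360·6·20000) = 6813/2500000 rad
Superposition: θ = Σ θ_i = 78253/20000000 rad ≈ 0.003913 rad

θ(24/5) = 78253/20000000 rad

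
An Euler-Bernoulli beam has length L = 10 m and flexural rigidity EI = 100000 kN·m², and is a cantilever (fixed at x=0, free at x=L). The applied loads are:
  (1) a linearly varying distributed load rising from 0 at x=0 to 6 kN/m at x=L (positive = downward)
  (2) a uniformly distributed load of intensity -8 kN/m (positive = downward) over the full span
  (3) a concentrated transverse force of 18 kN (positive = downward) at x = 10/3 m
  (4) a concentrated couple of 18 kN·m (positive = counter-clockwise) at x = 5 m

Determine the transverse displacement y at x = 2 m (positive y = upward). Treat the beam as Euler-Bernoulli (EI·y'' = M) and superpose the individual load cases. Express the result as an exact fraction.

Load 1 — triangular load w₀=6 kN/m (0→w₀ over full span):
  y_1 = (w₀Lx³/12-w₀L²x²/6-w₀x⁵/(120L))/EI = (6·10·2³/12-6·10²·2²/6-6·2⁵/(120·10))/100000 = -2251/625000 m
Load 2 — uniform load w=-8 kN/m over full span:
  y_2 = -wx²(x²-4Lx+6L²)/(24EI) = -(-8)·2²·(2²-4·10·2+6·10²)/(24·100000) = 131/18750 m
Load 3 — point force P=18 kN at a=10/3 m (b=L-a=20/3):
  y_3 = -Px²(3a-x)/(6EI)  [x≤a] = -18·2²·(3·(10/3)-2)/(6·100000) = -3/3125 m
Load 4 — applied couple M₀=18 kN·m at a=5 m (b=L-a=5):
  y_4 = M₀x²/(2EI)  [x≤a] = 18·2²/(2·100000) = 9/25000 m
Superposition: y = Σ y_i = 2611/937500 m ≈ 0.002785 m

y(2) = 2611/937500 m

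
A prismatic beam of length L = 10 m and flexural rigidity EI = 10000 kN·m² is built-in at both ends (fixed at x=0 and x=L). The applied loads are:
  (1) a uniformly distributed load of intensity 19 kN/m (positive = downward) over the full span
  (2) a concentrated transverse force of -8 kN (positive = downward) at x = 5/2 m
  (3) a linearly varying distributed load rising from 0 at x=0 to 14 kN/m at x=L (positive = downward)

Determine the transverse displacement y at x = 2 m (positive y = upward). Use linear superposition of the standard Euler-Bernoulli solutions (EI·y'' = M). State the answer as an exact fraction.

y(2) = -38231/1500000 m

Load 1 — uniform load w=19 kN/m over full span:
  y_1 = -wx²(L-x)²/(24EI) = -19·2²·(10-2)²/(24·10000) = -38/1875 m
Load 2 — point force P=-8 kN at a=5/2 m (b=L-a=15/2):
  y_2 = -Pb²x²(3aL-(3a+b)x)/(6L³EI)  [x≤a] = -(-8)·(15/2)²·2²·(3·(5/2)·10-(3·(5/2)+(15/2))·2)/(6·10³·10000) = 27/20000 m
Load 3 — triangular load w₀=14 kN/m (0→w₀ over full span):
  y_3 = -w₀x²(L-x)²(x+2L)/(120LEI) = -14·2²·(10-2)²·(2+2·10)/(120·10·10000) = -308/46875 m
Superposition: y = Σ y_i = -38231/1500000 m ≈ -0.025487 m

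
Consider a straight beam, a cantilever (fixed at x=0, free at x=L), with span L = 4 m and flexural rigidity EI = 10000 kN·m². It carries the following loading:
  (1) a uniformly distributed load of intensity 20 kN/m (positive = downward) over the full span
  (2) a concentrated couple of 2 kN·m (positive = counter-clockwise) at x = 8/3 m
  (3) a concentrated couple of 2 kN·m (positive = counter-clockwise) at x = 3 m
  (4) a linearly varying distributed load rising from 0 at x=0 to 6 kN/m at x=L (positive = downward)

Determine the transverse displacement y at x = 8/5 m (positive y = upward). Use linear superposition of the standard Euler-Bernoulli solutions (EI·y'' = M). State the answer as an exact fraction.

y(8/5) = -179128/9765625 m

Load 1 — uniform load w=20 kN/m over full span:
  y_1 = -wx²(x²-4Lx+6L²)/(24EI) = -20·(8/5)²·((8/5)²-4·4·(8/5)+6·4²)/(24·10000) = -1216/78125 m
Load 2 — applied couple M₀=2 kN·m at a=8/3 m (b=L-a=4/3):
  y_2 = M₀x²/(2EI)  [x≤a] = 2·(8/5)²/(2·10000) = 4/15625 m
Load 3 — applied couple M₀=2 kN·m at a=3 m (b=L-a=1):
  y_3 = M₀x²/(2EI)  [x≤a] = 2·(8/5)²/(2·10000) = 4/15625 m
Load 4 — triangular load w₀=6 kN/m (0→w₀ over full span):
  y_4 = (w₀Lx³/12-w₀L²x²/6-w₀x⁵/(120L))/EI = (6·4·(8/5)³/12-6·4²·(8/5)²/6-6·(8/5)⁵/(120·4))/10000 = -32128/9765625 m
Superposition: y = Σ y_i = -179128/9765625 m ≈ -0.018343 m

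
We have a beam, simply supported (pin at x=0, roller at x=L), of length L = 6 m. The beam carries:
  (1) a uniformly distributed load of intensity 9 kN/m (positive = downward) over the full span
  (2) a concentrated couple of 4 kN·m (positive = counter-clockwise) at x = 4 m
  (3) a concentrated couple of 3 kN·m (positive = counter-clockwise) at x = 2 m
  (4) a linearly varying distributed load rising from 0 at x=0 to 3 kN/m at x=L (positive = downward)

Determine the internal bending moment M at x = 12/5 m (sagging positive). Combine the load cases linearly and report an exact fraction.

Load 1 — uniform load w=9 kN/m over full span:
  M_1 = wx(L-x)/2 = 9·(12/5)·(6-(12/5))/2 = 972/25 kN·m
Load 2 — applied couple M₀=4 kN·m at a=4 m (b=L-a=2):
  M_2 = M₀x/L  [x≤a] = 4·(12/5)/6 = 8/5 kN·m
Load 3 — applied couple M₀=3 kN·m at a=2 m (b=L-a=4):
  M_3 = M₀x/L - M₀  [x>a] = 3·(12/5)/6 - 3 = -9/5 kN·m
Load 4 — triangular load w₀=3 kN/m (0→w₀ over full span):
  M_4 = w₀Lx/6 - w₀x³/(6L) = 3·6·(12/5)/6 - 3·(12/5)³/(6·6) = 756/125 kN·m
Superposition: M = Σ M_i = 5591/125 kN·m ≈ 44.728000 kN·m

M(12/5) = 5591/125 kN·m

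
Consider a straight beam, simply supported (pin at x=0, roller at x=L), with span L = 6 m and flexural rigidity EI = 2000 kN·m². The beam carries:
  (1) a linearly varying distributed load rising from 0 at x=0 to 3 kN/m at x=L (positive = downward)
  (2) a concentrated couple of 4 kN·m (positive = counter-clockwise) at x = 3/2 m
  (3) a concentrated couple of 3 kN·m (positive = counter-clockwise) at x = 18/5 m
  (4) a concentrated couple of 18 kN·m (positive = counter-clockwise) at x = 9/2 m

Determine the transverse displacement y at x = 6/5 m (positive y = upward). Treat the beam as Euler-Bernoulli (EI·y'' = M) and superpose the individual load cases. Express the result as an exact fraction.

Load 1 — triangular load w₀=3 kN/m (0→w₀ over full span):
  y_1 = -w₀x(7L⁴-10L²x²+3x⁴)/(360LEI) = -3·(6/5)·(7·6⁴-10·6²·(6/5)²+3·(6/5)⁴)/(360·6·2000) = -13932/1953125 m
Load 2 — applied couple M₀=4 kN·m at a=3/2 m (b=L-a=9/2):
  y_2 = (M₀x³/(6L)+C₁x)/EI  [x≤a] with C₁=M₀(3b²-L²)/(6L)=11/4 = (4·(6/5)³/(6·6)+(11/4)·(6/5))/2000 = 873/500000 m
Load 3 — applied couple M₀=3 kN·m at a=18/5 m (b=L-a=12/5):
  y_3 = (M₀x³/(6L)+C₁x)/EI  [x≤a] with C₁=M₀(3b²-L²)/(6L)=-39/25 = (3·(6/5)³/(6·6)+(-39/25)·(6/5))/2000 = -27/31250 m
Load 4 — applied couple M₀=18 kN·m at a=9/2 m (b=L-a=3/2):
  y_4 = (M₀x³/(6L)+C₁x)/EI  [x≤a] with C₁=M₀(3b²-L²)/(6L)=-117/8 = (18·(6/5)³/(6·6)+(-117/8)·(6/5))/2000 = -8343/1000000 m
Superposition: y = Σ y_i = -1824273/125000000 m ≈ -0.014594 m

y(6/5) = -1824273/125000000 m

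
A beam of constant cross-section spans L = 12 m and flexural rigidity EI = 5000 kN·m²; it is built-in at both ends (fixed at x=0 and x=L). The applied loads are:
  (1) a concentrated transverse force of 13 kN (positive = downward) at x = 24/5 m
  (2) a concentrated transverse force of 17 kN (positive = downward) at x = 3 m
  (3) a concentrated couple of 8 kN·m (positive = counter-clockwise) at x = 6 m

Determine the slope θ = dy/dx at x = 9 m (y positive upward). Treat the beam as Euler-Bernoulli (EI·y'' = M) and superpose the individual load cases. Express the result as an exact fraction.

Load 1 — point force P=13 kN at a=24/5 m (b=L-a=36/5):
  θ_1 = Pa²(L-x)(2bL-(3b+a)(L-x))/(2L³EI)  [x>a] = 13·(24/5)²·(12-9)·(2·(36/5)·12-(3·(36/5)+(24/5))·(12-9))/(2·12³·5000) = 1521/312500 rad
Load 2 — point force P=17 kN at a=3 m (b=L-a=9):
  θ_2 = Pa²(L-x)(2bL-(3b+a)(L-x))/(2L³EI)  [x>a] = 17·3²·(12-9)·(2·9·12-(3·9+3)·(12-9))/(2·12³·5000) = 1071/320000 rad
Load 3 — applied couple M₀=8 kN·m at a=6 m (b=L-a=6):
  θ_3 = (R_Ax²/2 - M_Ax - M₀(x-a))/EI  [x>a] with R_A=1, M_A=2 = (1·9²/2 - 2·9 - 8·(9-6))/5000 = -3/10000 rad
Superposition: θ = Σ θ_i = 316563/40000000 rad ≈ 0.007914 rad

θ(9) = 316563/40000000 rad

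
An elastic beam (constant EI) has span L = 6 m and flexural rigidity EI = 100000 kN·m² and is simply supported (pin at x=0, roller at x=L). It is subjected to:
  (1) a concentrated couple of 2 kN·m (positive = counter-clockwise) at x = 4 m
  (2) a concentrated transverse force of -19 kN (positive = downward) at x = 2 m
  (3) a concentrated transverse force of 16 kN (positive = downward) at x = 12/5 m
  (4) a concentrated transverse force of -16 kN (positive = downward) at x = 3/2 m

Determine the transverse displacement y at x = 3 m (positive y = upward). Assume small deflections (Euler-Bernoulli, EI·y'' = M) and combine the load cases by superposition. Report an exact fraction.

y(3) = 38899/75000000 m

Load 1 — applied couple M₀=2 kN·m at a=4 m (b=L-a=2):
  y_1 = (M₀x³/(6L)+C₁x)/EI  [x≤a] with C₁=M₀(3b²-L²)/(6L)=-4/3 = (2·3³/(6·6)+(-4/3)·3)/100000 = -1/40000 m
Load 2 — point force P=-19 kN at a=2 m (b=L-a=4):
  y_2 = -Pa(L-x)(2Lx-a²-x²)/(6LEI)  [x>a] = -(-19)·2·(6-3)·(2·6·3-2²-3²)/(6·6·100000) = 437/600000 m
Load 3 — point force P=16 kN at a=12/5 m (b=L-a=18/5):
  y_3 = -Pa(L-x)(2Lx-a²-x²)/(6LEI)  [x>a] = -16·(12/5)·(6-3)·(2·6·3-(12/5)²-3²)/(6·6·100000) = -531/781250 m
Load 4 — point force P=-16 kN at a=3/2 m (b=L-a=9/2):
  y_4 = -Pa(L-x)(2Lx-a²-x²)/(6LEI)  [x>a] = -(-16)·(3/2)·(6-3)·(2·6·3-(3/2)²-3²)/(6·6·100000) = 99/200000 m
Superposition: y = Σ y_i = 38899/75000000 m ≈ 0.000519 m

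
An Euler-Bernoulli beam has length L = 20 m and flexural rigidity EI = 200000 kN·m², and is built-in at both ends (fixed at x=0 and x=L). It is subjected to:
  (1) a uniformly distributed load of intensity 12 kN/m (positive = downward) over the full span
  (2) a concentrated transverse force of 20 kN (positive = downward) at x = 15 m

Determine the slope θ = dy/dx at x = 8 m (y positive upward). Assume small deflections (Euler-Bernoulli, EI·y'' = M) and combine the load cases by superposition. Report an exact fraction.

θ(8) = -217/100000 rad

Load 1 — uniform load w=12 kN/m over full span:
  θ_1 = -wx(L-x)(L-2x)/(12EI) = -12·8·(20-8)·(20-2·8)/(12·200000) = -6/3125 rad
Load 2 — point force P=20 kN at a=15 m (b=L-a=5):
  θ_2 = -Pb²x(2aL-(3a+b)x)/(2L³EI)  [x≤a] = -20·5²·8·(2·15·20-(3·15+5)·8)/(2·20³·200000) = -1/4000 rad
Superposition: θ = Σ θ_i = -217/100000 rad ≈ -0.002170 rad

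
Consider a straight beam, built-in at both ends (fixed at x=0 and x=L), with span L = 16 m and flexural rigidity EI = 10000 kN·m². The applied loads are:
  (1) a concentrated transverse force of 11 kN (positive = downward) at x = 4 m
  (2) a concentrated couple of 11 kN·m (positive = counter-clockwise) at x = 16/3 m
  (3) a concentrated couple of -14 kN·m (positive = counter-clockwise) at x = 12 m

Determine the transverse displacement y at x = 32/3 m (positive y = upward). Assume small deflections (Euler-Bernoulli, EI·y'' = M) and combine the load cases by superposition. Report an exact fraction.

y(32/3) = 74/151875 m

Load 1 — point force P=11 kN at a=4 m (b=L-a=12):
  y_1 = -Pa²(L-x)²(3bL-(3b+a)(L-x))/(6L³EI)  [x>a] = -11·4²·(16-(32/3))²·(3·12·16-(3·12+4)·(16-(32/3)))/(6·16³·10000) = -374/50625 m
Load 2 — applied couple M₀=11 kN·m at a=16/3 m (b=L-a=32/3):
  y_2 = (R_Ax³/6 - M_Ax²/2 - M₀(x-a)²/2)/EI  [x>a] with R_A=11/12, M_A=0 = ((11/12)·(32/3)³/6 - 0·(32/3)²/2 - 11·((32/3)-(16/3))²/2)/10000 = 88/30375 m
Load 3 — applied couple M₀=-14 kN·m at a=12 m (b=L-a=4):
  y_3 = (R_Ax³/6 - M_Ax²/2)/EI  [x≤a] with R_A=-63/64, M_A=-35/8 = ((-63/64)·(32/3)³/6 - (-35/8)·(32/3)²/2)/10000 = 28/5625 m
Superposition: y = Σ y_i = 74/151875 m ≈ 0.000487 m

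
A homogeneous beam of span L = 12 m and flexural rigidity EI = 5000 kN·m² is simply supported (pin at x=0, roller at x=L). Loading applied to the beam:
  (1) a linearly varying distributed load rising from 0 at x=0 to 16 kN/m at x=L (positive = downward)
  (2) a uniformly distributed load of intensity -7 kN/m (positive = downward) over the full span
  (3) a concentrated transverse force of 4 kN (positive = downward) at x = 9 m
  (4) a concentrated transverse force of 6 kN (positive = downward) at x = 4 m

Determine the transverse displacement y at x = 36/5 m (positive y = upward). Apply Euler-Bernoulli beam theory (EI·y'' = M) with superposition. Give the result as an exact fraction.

Load 1 — triangular load w₀=16 kN/m (0→w₀ over full span):
  y_1 = -w₀x(7L⁴-10L²x²+3x⁴)/(360LEI) = -16·(36/5)·(7·12⁴-10·12²·(36/5)²+3·(36/5)⁴)/(360·12·5000) = -4091904/9765625 m
Load 2 — uniform load w=-7 kN/m over full span:
  y_2 = -wx(L³-2Lx²+x³)/(24EI) = -(-7)·(36/5)·(12³-2·12·(36/5)²+(36/5)³)/(24·5000) = 140616/390625 m
Load 3 — point force P=4 kN at a=9 m (b=L-a=3):
  y_3 = -Pbx(L²-b²-x²)/(6LEI)  [x≤a] = -4·3·(36/5)·(12²-3²-(36/5)²)/(6·12·5000) = -6237/312500 m
Load 4 — point force P=6 kN at a=4 m (b=L-a=8):
  y_4 = -Pa(L-x)(2Lx-a²-x²)/(6LEI)  [x>a] = -6·4·(12-(36/5))·(2·12·(36/5)-4²-(36/5)²)/(6·12·5000) = -2624/78125 m
Superposition: y = Σ y_i = -4397641/39062500 m ≈ -0.112580 m

y(36/5) = -4397641/39062500 m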